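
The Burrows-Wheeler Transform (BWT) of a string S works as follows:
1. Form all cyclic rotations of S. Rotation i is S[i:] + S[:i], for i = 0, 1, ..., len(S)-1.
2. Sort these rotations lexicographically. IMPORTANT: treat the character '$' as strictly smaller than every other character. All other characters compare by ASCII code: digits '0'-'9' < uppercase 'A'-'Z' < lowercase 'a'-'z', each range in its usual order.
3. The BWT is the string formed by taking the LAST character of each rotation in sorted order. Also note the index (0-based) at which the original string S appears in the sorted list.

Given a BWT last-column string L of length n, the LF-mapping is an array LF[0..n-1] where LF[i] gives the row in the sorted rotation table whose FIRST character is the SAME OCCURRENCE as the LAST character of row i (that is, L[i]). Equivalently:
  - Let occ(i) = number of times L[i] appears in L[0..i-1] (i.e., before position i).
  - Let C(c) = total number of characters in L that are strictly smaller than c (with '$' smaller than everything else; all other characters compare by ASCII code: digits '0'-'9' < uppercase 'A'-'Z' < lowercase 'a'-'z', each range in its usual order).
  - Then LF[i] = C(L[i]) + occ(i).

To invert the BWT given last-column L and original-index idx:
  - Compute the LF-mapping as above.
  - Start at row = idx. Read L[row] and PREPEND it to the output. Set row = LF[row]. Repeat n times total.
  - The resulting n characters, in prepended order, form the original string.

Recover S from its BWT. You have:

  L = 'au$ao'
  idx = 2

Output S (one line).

LF mapping: 1 4 0 2 3
Walk LF starting at row 2, prepending L[row]:
  step 1: row=2, L[2]='$', prepend. Next row=LF[2]=0
  step 2: row=0, L[0]='a', prepend. Next row=LF[0]=1
  step 3: row=1, L[1]='u', prepend. Next row=LF[1]=4
  step 4: row=4, L[4]='o', prepend. Next row=LF[4]=3
  step 5: row=3, L[3]='a', prepend. Next row=LF[3]=2
Reversed output: aoua$

Answer: aoua$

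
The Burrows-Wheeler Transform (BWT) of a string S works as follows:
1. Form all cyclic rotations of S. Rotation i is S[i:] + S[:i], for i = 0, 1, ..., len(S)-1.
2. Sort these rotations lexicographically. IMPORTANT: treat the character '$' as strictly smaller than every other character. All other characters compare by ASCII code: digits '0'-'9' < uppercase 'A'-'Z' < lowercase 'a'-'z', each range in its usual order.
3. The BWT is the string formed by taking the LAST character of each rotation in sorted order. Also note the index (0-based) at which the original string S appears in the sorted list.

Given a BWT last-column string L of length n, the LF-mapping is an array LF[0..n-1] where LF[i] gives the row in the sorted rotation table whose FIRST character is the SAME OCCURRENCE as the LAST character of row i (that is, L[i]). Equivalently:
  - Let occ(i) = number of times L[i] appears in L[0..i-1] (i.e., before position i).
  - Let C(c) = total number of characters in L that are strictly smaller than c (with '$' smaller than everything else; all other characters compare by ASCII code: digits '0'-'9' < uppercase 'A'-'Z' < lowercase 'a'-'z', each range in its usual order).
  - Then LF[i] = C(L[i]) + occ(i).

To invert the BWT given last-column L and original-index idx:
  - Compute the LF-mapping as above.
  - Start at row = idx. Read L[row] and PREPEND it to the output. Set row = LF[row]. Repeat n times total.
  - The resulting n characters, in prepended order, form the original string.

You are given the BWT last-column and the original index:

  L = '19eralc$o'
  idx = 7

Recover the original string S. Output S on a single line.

Answer: oracle91$

Derivation:
LF mapping: 1 2 5 8 3 6 4 0 7
Walk LF starting at row 7, prepending L[row]:
  step 1: row=7, L[7]='$', prepend. Next row=LF[7]=0
  step 2: row=0, L[0]='1', prepend. Next row=LF[0]=1
  step 3: row=1, L[1]='9', prepend. Next row=LF[1]=2
  step 4: row=2, L[2]='e', prepend. Next row=LF[2]=5
  step 5: row=5, L[5]='l', prepend. Next row=LF[5]=6
  step 6: row=6, L[6]='c', prepend. Next row=LF[6]=4
  step 7: row=4, L[4]='a', prepend. Next row=LF[4]=3
  step 8: row=3, L[3]='r', prepend. Next row=LF[3]=8
  step 9: row=8, L[8]='o', prepend. Next row=LF[8]=7
Reversed output: oracle91$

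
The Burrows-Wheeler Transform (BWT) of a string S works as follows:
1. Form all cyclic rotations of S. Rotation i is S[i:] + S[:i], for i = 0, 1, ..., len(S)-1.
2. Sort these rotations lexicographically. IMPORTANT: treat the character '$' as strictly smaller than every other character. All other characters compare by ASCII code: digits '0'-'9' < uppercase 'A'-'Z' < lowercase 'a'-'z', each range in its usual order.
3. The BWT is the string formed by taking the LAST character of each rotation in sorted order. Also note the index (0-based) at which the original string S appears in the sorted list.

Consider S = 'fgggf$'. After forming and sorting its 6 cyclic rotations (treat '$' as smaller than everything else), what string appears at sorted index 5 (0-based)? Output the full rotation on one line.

All 6 rotations (rotation i = S[i:]+S[:i]):
  rot[0] = fgggf$
  rot[1] = gggf$f
  rot[2] = ggf$fg
  rot[3] = gf$fgg
  rot[4] = f$fggg
  rot[5] = $fgggf
Sorted (with $ < everything):
  sorted[0] = $fgggf
  sorted[1] = f$fggg
  sorted[2] = fgggf$
  sorted[3] = gf$fgg
  sorted[4] = ggf$fg
  sorted[5] = gggf$f
sorted[5] = gggf$f

Answer: gggf$f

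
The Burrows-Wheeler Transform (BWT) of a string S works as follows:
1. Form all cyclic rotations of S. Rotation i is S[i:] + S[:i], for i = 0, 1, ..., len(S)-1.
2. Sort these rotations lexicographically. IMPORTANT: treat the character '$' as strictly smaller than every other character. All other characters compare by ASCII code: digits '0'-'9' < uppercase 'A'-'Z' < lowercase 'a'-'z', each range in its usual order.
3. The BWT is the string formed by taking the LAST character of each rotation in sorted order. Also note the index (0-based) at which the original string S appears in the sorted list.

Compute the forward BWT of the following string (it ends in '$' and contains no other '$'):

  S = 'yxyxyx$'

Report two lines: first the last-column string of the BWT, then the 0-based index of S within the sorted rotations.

Answer: xyyyxx$
6

Derivation:
All 7 rotations (rotation i = S[i:]+S[:i]):
  rot[0] = yxyxyx$
  rot[1] = xyxyx$y
  rot[2] = yxyx$yx
  rot[3] = xyx$yxy
  rot[4] = yx$yxyx
  rot[5] = x$yxyxy
  rot[6] = $yxyxyx
Sorted (with $ < everything):
  sorted[0] = $yxyxyx  (last char: 'x')
  sorted[1] = x$yxyxy  (last char: 'y')
  sorted[2] = xyx$yxy  (last char: 'y')
  sorted[3] = xyxyx$y  (last char: 'y')
  sorted[4] = yx$yxyx  (last char: 'x')
  sorted[5] = yxyx$yx  (last char: 'x')
  sorted[6] = yxyxyx$  (last char: '$')
Last column: xyyyxx$
Original string S is at sorted index 6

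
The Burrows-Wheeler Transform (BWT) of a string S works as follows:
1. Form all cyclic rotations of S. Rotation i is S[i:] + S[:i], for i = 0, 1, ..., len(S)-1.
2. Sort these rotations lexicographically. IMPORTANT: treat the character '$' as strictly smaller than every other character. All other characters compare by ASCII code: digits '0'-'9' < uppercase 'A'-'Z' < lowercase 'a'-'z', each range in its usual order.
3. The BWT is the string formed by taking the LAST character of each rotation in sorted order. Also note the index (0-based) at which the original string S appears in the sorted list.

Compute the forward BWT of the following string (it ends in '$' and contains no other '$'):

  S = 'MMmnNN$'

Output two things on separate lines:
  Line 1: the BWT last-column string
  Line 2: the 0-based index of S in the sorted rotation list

Answer: N$MNnMm
1

Derivation:
All 7 rotations (rotation i = S[i:]+S[:i]):
  rot[0] = MMmnNN$
  rot[1] = MmnNN$M
  rot[2] = mnNN$MM
  rot[3] = nNN$MMm
  rot[4] = NN$MMmn
  rot[5] = N$MMmnN
  rot[6] = $MMmnNN
Sorted (with $ < everything):
  sorted[0] = $MMmnNN  (last char: 'N')
  sorted[1] = MMmnNN$  (last char: '$')
  sorted[2] = MmnNN$M  (last char: 'M')
  sorted[3] = N$MMmnN  (last char: 'N')
  sorted[4] = NN$MMmn  (last char: 'n')
  sorted[5] = mnNN$MM  (last char: 'M')
  sorted[6] = nNN$MMm  (last char: 'm')
Last column: N$MNnMm
Original string S is at sorted index 1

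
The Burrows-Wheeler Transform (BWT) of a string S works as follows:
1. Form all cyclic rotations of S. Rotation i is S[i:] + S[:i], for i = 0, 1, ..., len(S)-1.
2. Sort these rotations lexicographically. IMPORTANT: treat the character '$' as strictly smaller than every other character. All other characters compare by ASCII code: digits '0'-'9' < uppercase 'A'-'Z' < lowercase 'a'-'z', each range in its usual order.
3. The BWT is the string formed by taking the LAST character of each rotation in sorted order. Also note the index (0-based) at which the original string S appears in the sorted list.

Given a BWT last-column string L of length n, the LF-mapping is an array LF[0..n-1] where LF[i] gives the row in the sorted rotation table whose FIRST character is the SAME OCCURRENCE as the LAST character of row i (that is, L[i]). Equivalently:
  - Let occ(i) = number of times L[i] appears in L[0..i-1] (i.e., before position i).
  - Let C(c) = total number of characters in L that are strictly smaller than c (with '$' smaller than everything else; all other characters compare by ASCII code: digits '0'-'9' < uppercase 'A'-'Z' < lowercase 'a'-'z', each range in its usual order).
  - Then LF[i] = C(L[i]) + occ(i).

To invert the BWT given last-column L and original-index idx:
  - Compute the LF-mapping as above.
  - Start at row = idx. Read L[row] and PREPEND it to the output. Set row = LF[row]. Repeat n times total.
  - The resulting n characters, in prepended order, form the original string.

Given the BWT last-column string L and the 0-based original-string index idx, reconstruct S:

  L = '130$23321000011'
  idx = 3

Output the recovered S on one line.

LF mapping: 6 12 1 0 10 13 14 11 7 2 3 4 5 8 9
Walk LF starting at row 3, prepending L[row]:
  step 1: row=3, L[3]='$', prepend. Next row=LF[3]=0
  step 2: row=0, L[0]='1', prepend. Next row=LF[0]=6
  step 3: row=6, L[6]='3', prepend. Next row=LF[6]=14
  step 4: row=14, L[14]='1', prepend. Next row=LF[14]=9
  step 5: row=9, L[9]='0', prepend. Next row=LF[9]=2
  step 6: row=2, L[2]='0', prepend. Next row=LF[2]=1
  step 7: row=1, L[1]='3', prepend. Next row=LF[1]=12
  step 8: row=12, L[12]='0', prepend. Next row=LF[12]=5
  step 9: row=5, L[5]='3', prepend. Next row=LF[5]=13
  step 10: row=13, L[13]='1', prepend. Next row=LF[13]=8
  step 11: row=8, L[8]='1', prepend. Next row=LF[8]=7
  step 12: row=7, L[7]='2', prepend. Next row=LF[7]=11
  step 13: row=11, L[11]='0', prepend. Next row=LF[11]=4
  step 14: row=4, L[4]='2', prepend. Next row=LF[4]=10
  step 15: row=10, L[10]='0', prepend. Next row=LF[10]=3
Reversed output: 02021130300131$

Answer: 02021130300131$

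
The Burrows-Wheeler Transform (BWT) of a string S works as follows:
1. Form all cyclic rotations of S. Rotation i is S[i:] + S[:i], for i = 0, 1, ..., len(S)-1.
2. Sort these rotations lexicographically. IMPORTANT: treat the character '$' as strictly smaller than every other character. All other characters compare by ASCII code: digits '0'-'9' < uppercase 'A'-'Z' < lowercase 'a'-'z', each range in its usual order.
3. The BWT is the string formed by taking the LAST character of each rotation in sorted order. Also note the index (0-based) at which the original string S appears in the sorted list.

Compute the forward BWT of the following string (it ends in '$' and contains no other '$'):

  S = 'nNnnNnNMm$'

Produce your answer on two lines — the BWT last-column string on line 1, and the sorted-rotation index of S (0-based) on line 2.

All 10 rotations (rotation i = S[i:]+S[:i]):
  rot[0] = nNnnNnNMm$
  rot[1] = NnnNnNMm$n
  rot[2] = nnNnNMm$nN
  rot[3] = nNnNMm$nNn
  rot[4] = NnNMm$nNnn
  rot[5] = nNMm$nNnnN
  rot[6] = NMm$nNnnNn
  rot[7] = Mm$nNnnNnN
  rot[8] = m$nNnnNnNM
  rot[9] = $nNnnNnNMm
Sorted (with $ < everything):
  sorted[0] = $nNnnNnNMm  (last char: 'm')
  sorted[1] = Mm$nNnnNnN  (last char: 'N')
  sorted[2] = NMm$nNnnNn  (last char: 'n')
  sorted[3] = NnNMm$nNnn  (last char: 'n')
  sorted[4] = NnnNnNMm$n  (last char: 'n')
  sorted[5] = m$nNnnNnNM  (last char: 'M')
  sorted[6] = nNMm$nNnnN  (last char: 'N')
  sorted[7] = nNnNMm$nNn  (last char: 'n')
  sorted[8] = nNnnNnNMm$  (last char: '$')
  sorted[9] = nnNnNMm$nN  (last char: 'N')
Last column: mNnnnMNn$N
Original string S is at sorted index 8

Answer: mNnnnMNn$N
8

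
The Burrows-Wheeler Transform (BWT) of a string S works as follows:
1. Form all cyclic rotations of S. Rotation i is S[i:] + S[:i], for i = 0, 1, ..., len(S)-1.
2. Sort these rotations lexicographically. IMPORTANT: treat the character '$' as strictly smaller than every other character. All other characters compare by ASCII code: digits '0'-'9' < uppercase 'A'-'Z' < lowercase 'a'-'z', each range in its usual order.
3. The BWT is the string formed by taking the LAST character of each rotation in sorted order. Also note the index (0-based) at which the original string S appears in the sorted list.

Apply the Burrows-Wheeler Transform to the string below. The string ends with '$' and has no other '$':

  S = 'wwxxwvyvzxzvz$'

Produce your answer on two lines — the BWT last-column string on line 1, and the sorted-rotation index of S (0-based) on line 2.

Answer: zwzyx$wxwzvvxv
5

Derivation:
All 14 rotations (rotation i = S[i:]+S[:i]):
  rot[0] = wwxxwvyvzxzvz$
  rot[1] = wxxwvyvzxzvz$w
  rot[2] = xxwvyvzxzvz$ww
  rot[3] = xwvyvzxzvz$wwx
  rot[4] = wvyvzxzvz$wwxx
  rot[5] = vyvzxzvz$wwxxw
  rot[6] = yvzxzvz$wwxxwv
  rot[7] = vzxzvz$wwxxwvy
  rot[8] = zxzvz$wwxxwvyv
  rot[9] = xzvz$wwxxwvyvz
  rot[10] = zvz$wwxxwvyvzx
  rot[11] = vz$wwxxwvyvzxz
  rot[12] = z$wwxxwvyvzxzv
  rot[13] = $wwxxwvyvzxzvz
Sorted (with $ < everything):
  sorted[0] = $wwxxwvyvzxzvz  (last char: 'z')
  sorted[1] = vyvzxzvz$wwxxw  (last char: 'w')
  sorted[2] = vz$wwxxwvyvzxz  (last char: 'z')
  sorted[3] = vzxzvz$wwxxwvy  (last char: 'y')
  sorted[4] = wvyvzxzvz$wwxx  (last char: 'x')
  sorted[5] = wwxxwvyvzxzvz$  (last char: '$')
  sorted[6] = wxxwvyvzxzvz$w  (last char: 'w')
  sorted[7] = xwvyvzxzvz$wwx  (last char: 'x')
  sorted[8] = xxwvyvzxzvz$ww  (last char: 'w')
  sorted[9] = xzvz$wwxxwvyvz  (last char: 'z')
  sorted[10] = yvzxzvz$wwxxwv  (last char: 'v')
  sorted[11] = z$wwxxwvyvzxzv  (last char: 'v')
  sorted[12] = zvz$wwxxwvyvzx  (last char: 'x')
  sorted[13] = zxzvz$wwxxwvyv  (last char: 'v')
Last column: zwzyx$wxwzvvxv
Original string S is at sorted index 5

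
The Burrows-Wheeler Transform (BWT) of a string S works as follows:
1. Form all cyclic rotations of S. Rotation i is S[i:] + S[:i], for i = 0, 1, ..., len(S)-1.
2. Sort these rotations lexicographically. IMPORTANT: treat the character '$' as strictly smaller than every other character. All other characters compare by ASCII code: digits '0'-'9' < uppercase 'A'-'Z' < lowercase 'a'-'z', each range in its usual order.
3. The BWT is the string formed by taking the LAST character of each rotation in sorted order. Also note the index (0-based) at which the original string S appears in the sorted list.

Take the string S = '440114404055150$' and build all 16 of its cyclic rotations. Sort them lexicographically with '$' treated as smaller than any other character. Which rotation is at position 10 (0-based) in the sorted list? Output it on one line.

All 16 rotations (rotation i = S[i:]+S[:i]):
  rot[0] = 440114404055150$
  rot[1] = 40114404055150$4
  rot[2] = 0114404055150$44
  rot[3] = 114404055150$440
  rot[4] = 14404055150$4401
  rot[5] = 4404055150$44011
  rot[6] = 404055150$440114
  rot[7] = 04055150$4401144
  rot[8] = 4055150$44011440
  rot[9] = 055150$440114404
  rot[10] = 55150$4401144040
  rot[11] = 5150$44011440405
  rot[12] = 150$440114404055
  rot[13] = 50$4401144040551
  rot[14] = 0$44011440405515
  rot[15] = $440114404055150
Sorted (with $ < everything):
  sorted[0] = $440114404055150
  sorted[1] = 0$44011440405515
  sorted[2] = 0114404055150$44
  sorted[3] = 04055150$4401144
  sorted[4] = 055150$440114404
  sorted[5] = 114404055150$440
  sorted[6] = 14404055150$4401
  sorted[7] = 150$440114404055
  sorted[8] = 40114404055150$4
  sorted[9] = 404055150$440114
  sorted[10] = 4055150$44011440
  sorted[11] = 440114404055150$
  sorted[12] = 4404055150$44011
  sorted[13] = 50$4401144040551
  sorted[14] = 5150$44011440405
  sorted[15] = 55150$4401144040
sorted[10] = 4055150$44011440

Answer: 4055150$44011440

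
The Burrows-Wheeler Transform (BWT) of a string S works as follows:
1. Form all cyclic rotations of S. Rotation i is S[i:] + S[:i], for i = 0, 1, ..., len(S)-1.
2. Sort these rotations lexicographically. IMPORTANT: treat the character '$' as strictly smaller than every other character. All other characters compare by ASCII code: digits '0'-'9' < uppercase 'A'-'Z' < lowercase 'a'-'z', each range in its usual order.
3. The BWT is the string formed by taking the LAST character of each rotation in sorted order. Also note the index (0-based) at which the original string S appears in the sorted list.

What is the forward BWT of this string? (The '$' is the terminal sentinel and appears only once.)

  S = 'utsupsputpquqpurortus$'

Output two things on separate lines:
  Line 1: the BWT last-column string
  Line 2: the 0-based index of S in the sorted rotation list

Answer: srtuqsupuouptuursqptp$
21

Derivation:
All 22 rotations (rotation i = S[i:]+S[:i]):
  rot[0] = utsupsputpquqpurortus$
  rot[1] = tsupsputpquqpurortus$u
  rot[2] = supsputpquqpurortus$ut
  rot[3] = upsputpquqpurortus$uts
  rot[4] = psputpquqpurortus$utsu
  rot[5] = sputpquqpurortus$utsup
  rot[6] = putpquqpurortus$utsups
  rot[7] = utpquqpurortus$utsupsp
  rot[8] = tpquqpurortus$utsupspu
  rot[9] = pquqpurortus$utsupsput
  rot[10] = quqpurortus$utsupsputp
  rot[11] = uqpurortus$utsupsputpq
  rot[12] = qpurortus$utsupsputpqu
  rot[13] = purortus$utsupsputpquq
  rot[14] = urortus$utsupsputpquqp
  rot[15] = rortus$utsupsputpquqpu
  rot[16] = ortus$utsupsputpquqpur
  rot[17] = rtus$utsupsputpquqpuro
  rot[18] = tus$utsupsputpquqpuror
  rot[19] = us$utsupsputpquqpurort
  rot[20] = s$utsupsputpquqpurortu
  rot[21] = $utsupsputpquqpurortus
Sorted (with $ < everything):
  sorted[0] = $utsupsputpquqpurortus  (last char: 's')
  sorted[1] = ortus$utsupsputpquqpur  (last char: 'r')
  sorted[2] = pquqpurortus$utsupsput  (last char: 't')
  sorted[3] = psputpquqpurortus$utsu  (last char: 'u')
  sorted[4] = purortus$utsupsputpquq  (last char: 'q')
  sorted[5] = putpquqpurortus$utsups  (last char: 's')
  sorted[6] = qpurortus$utsupsputpqu  (last char: 'u')
  sorted[7] = quqpurortus$utsupsputp  (last char: 'p')
  sorted[8] = rortus$utsupsputpquqpu  (last char: 'u')
  sorted[9] = rtus$utsupsputpquqpuro  (last char: 'o')
  sorted[10] = s$utsupsputpquqpurortu  (last char: 'u')
  sorted[11] = sputpquqpurortus$utsup  (last char: 'p')
  sorted[12] = supsputpquqpurortus$ut  (last char: 't')
  sorted[13] = tpquqpurortus$utsupspu  (last char: 'u')
  sorted[14] = tsupsputpquqpurortus$u  (last char: 'u')
  sorted[15] = tus$utsupsputpquqpuror  (last char: 'r')
  sorted[16] = upsputpquqpurortus$uts  (last char: 's')
  sorted[17] = uqpurortus$utsupsputpq  (last char: 'q')
  sorted[18] = urortus$utsupsputpquqp  (last char: 'p')
  sorted[19] = us$utsupsputpquqpurort  (last char: 't')
  sorted[20] = utpquqpurortus$utsupsp  (last char: 'p')
  sorted[21] = utsupsputpquqpurortus$  (last char: '$')
Last column: srtuqsupuouptuursqptp$
Original string S is at sorted index 21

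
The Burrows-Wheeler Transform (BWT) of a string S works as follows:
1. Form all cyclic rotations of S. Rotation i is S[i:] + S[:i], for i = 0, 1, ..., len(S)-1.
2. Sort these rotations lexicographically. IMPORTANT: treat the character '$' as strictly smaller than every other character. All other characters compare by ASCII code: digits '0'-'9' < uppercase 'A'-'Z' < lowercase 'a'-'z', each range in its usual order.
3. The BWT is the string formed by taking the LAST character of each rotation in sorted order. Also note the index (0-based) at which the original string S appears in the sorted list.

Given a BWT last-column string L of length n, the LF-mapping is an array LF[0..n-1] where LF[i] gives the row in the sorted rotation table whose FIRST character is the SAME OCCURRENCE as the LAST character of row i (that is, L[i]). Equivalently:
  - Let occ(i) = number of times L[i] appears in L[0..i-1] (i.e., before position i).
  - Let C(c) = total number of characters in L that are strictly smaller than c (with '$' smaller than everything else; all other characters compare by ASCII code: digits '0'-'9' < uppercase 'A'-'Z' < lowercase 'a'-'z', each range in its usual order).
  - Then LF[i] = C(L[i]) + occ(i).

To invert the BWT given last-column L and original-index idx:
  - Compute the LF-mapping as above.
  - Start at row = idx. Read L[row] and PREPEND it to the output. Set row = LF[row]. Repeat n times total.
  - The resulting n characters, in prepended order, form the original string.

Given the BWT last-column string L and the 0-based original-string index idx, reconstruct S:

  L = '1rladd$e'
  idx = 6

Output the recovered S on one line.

LF mapping: 1 7 6 2 3 4 0 5
Walk LF starting at row 6, prepending L[row]:
  step 1: row=6, L[6]='$', prepend. Next row=LF[6]=0
  step 2: row=0, L[0]='1', prepend. Next row=LF[0]=1
  step 3: row=1, L[1]='r', prepend. Next row=LF[1]=7
  step 4: row=7, L[7]='e', prepend. Next row=LF[7]=5
  step 5: row=5, L[5]='d', prepend. Next row=LF[5]=4
  step 6: row=4, L[4]='d', prepend. Next row=LF[4]=3
  step 7: row=3, L[3]='a', prepend. Next row=LF[3]=2
  step 8: row=2, L[2]='l', prepend. Next row=LF[2]=6
Reversed output: ladder1$

Answer: ladder1$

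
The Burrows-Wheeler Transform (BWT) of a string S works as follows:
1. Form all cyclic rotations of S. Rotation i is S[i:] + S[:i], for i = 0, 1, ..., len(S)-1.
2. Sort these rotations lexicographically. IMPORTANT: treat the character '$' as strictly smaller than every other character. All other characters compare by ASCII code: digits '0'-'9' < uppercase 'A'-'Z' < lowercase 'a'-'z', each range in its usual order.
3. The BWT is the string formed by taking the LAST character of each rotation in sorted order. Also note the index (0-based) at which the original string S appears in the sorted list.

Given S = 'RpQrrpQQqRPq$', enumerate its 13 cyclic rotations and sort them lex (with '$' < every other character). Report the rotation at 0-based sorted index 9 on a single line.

Answer: q$RpQrrpQQqRP

Derivation:
All 13 rotations (rotation i = S[i:]+S[:i]):
  rot[0] = RpQrrpQQqRPq$
  rot[1] = pQrrpQQqRPq$R
  rot[2] = QrrpQQqRPq$Rp
  rot[3] = rrpQQqRPq$RpQ
  rot[4] = rpQQqRPq$RpQr
  rot[5] = pQQqRPq$RpQrr
  rot[6] = QQqRPq$RpQrrp
  rot[7] = QqRPq$RpQrrpQ
  rot[8] = qRPq$RpQrrpQQ
  rot[9] = RPq$RpQrrpQQq
  rot[10] = Pq$RpQrrpQQqR
  rot[11] = q$RpQrrpQQqRP
  rot[12] = $RpQrrpQQqRPq
Sorted (with $ < everything):
  sorted[0] = $RpQrrpQQqRPq
  sorted[1] = Pq$RpQrrpQQqR
  sorted[2] = QQqRPq$RpQrrp
  sorted[3] = QqRPq$RpQrrpQ
  sorted[4] = QrrpQQqRPq$Rp
  sorted[5] = RPq$RpQrrpQQq
  sorted[6] = RpQrrpQQqRPq$
  sorted[7] = pQQqRPq$RpQrr
  sorted[8] = pQrrpQQqRPq$R
  sorted[9] = q$RpQrrpQQqRP
  sorted[10] = qRPq$RpQrrpQQ
  sorted[11] = rpQQqRPq$RpQr
  sorted[12] = rrpQQqRPq$RpQ
sorted[9] = q$RpQrrpQQqRP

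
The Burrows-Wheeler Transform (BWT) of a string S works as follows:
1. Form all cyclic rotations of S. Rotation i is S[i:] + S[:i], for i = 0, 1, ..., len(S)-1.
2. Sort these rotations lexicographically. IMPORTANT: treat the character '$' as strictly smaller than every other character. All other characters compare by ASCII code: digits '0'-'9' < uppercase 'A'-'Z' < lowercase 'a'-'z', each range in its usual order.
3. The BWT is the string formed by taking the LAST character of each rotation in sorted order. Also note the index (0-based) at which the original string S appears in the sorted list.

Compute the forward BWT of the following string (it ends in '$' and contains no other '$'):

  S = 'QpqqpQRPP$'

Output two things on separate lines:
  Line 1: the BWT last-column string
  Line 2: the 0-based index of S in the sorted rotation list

All 10 rotations (rotation i = S[i:]+S[:i]):
  rot[0] = QpqqpQRPP$
  rot[1] = pqqpQRPP$Q
  rot[2] = qqpQRPP$Qp
  rot[3] = qpQRPP$Qpq
  rot[4] = pQRPP$Qpqq
  rot[5] = QRPP$Qpqqp
  rot[6] = RPP$QpqqpQ
  rot[7] = PP$QpqqpQR
  rot[8] = P$QpqqpQRP
  rot[9] = $QpqqpQRPP
Sorted (with $ < everything):
  sorted[0] = $QpqqpQRPP  (last char: 'P')
  sorted[1] = P$QpqqpQRP  (last char: 'P')
  sorted[2] = PP$QpqqpQR  (last char: 'R')
  sorted[3] = QRPP$Qpqqp  (last char: 'p')
  sorted[4] = QpqqpQRPP$  (last char: '$')
  sorted[5] = RPP$QpqqpQ  (last char: 'Q')
  sorted[6] = pQRPP$Qpqq  (last char: 'q')
  sorted[7] = pqqpQRPP$Q  (last char: 'Q')
  sorted[8] = qpQRPP$Qpq  (last char: 'q')
  sorted[9] = qqpQRPP$Qp  (last char: 'p')
Last column: PPRp$QqQqp
Original string S is at sorted index 4

Answer: PPRp$QqQqp
4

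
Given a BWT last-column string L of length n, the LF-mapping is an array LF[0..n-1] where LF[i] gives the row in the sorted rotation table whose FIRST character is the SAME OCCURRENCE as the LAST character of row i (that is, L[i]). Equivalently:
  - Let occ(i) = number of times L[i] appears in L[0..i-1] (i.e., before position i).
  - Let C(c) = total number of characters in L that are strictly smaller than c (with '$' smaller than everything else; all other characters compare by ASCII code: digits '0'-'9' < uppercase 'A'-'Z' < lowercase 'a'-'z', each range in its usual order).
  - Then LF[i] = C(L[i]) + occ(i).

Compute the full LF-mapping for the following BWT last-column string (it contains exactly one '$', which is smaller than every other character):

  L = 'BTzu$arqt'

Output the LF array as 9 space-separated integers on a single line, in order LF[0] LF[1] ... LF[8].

Char counts: '$':1, 'B':1, 'T':1, 'a':1, 'q':1, 'r':1, 't':1, 'u':1, 'z':1
C (first-col start): C('$')=0, C('B')=1, C('T')=2, C('a')=3, C('q')=4, C('r')=5, C('t')=6, C('u')=7, C('z')=8
L[0]='B': occ=0, LF[0]=C('B')+0=1+0=1
L[1]='T': occ=0, LF[1]=C('T')+0=2+0=2
L[2]='z': occ=0, LF[2]=C('z')+0=8+0=8
L[3]='u': occ=0, LF[3]=C('u')+0=7+0=7
L[4]='$': occ=0, LF[4]=C('$')+0=0+0=0
L[5]='a': occ=0, LF[5]=C('a')+0=3+0=3
L[6]='r': occ=0, LF[6]=C('r')+0=5+0=5
L[7]='q': occ=0, LF[7]=C('q')+0=4+0=4
L[8]='t': occ=0, LF[8]=C('t')+0=6+0=6

Answer: 1 2 8 7 0 3 5 4 6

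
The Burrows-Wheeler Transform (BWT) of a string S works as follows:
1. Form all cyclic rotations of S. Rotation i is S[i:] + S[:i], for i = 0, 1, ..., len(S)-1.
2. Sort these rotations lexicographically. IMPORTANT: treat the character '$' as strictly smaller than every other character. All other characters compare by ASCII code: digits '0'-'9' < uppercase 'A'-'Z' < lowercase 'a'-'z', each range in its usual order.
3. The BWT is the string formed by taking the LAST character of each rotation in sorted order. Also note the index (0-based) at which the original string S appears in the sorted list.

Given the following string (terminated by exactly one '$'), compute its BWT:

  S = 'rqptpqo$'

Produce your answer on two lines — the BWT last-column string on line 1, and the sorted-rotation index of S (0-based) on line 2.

All 8 rotations (rotation i = S[i:]+S[:i]):
  rot[0] = rqptpqo$
  rot[1] = qptpqo$r
  rot[2] = ptpqo$rq
  rot[3] = tpqo$rqp
  rot[4] = pqo$rqpt
  rot[5] = qo$rqptp
  rot[6] = o$rqptpq
  rot[7] = $rqptpqo
Sorted (with $ < everything):
  sorted[0] = $rqptpqo  (last char: 'o')
  sorted[1] = o$rqptpq  (last char: 'q')
  sorted[2] = pqo$rqpt  (last char: 't')
  sorted[3] = ptpqo$rq  (last char: 'q')
  sorted[4] = qo$rqptp  (last char: 'p')
  sorted[5] = qptpqo$r  (last char: 'r')
  sorted[6] = rqptpqo$  (last char: '$')
  sorted[7] = tpqo$rqp  (last char: 'p')
Last column: oqtqpr$p
Original string S is at sorted index 6

Answer: oqtqpr$p
6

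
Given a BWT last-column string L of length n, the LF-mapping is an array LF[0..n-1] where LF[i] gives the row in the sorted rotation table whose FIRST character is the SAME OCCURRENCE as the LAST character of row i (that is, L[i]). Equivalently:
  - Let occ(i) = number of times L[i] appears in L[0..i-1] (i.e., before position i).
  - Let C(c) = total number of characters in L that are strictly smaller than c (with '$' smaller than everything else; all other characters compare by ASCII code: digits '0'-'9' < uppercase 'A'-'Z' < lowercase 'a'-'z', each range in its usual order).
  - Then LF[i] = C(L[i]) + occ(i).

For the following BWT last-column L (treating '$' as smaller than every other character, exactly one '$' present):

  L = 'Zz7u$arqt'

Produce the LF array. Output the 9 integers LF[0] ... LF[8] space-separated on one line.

Char counts: '$':1, '7':1, 'Z':1, 'a':1, 'q':1, 'r':1, 't':1, 'u':1, 'z':1
C (first-col start): C('$')=0, C('7')=1, C('Z')=2, C('a')=3, C('q')=4, C('r')=5, C('t')=6, C('u')=7, C('z')=8
L[0]='Z': occ=0, LF[0]=C('Z')+0=2+0=2
L[1]='z': occ=0, LF[1]=C('z')+0=8+0=8
L[2]='7': occ=0, LF[2]=C('7')+0=1+0=1
L[3]='u': occ=0, LF[3]=C('u')+0=7+0=7
L[4]='$': occ=0, LF[4]=C('$')+0=0+0=0
L[5]='a': occ=0, LF[5]=C('a')+0=3+0=3
L[6]='r': occ=0, LF[6]=C('r')+0=5+0=5
L[7]='q': occ=0, LF[7]=C('q')+0=4+0=4
L[8]='t': occ=0, LF[8]=C('t')+0=6+0=6

Answer: 2 8 1 7 0 3 5 4 6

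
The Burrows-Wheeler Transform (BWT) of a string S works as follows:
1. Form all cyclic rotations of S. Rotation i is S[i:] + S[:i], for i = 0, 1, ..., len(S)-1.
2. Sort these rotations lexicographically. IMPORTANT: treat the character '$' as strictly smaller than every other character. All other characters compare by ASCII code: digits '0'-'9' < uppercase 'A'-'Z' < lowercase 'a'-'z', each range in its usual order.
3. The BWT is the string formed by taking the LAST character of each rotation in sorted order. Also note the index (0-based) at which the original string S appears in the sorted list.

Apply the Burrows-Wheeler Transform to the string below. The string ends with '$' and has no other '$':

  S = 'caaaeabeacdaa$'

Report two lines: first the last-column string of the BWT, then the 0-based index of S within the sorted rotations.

Answer: aadcaeeaa$acab
9

Derivation:
All 14 rotations (rotation i = S[i:]+S[:i]):
  rot[0] = caaaeabeacdaa$
  rot[1] = aaaeabeacdaa$c
  rot[2] = aaeabeacdaa$ca
  rot[3] = aeabeacdaa$caa
  rot[4] = eabeacdaa$caaa
  rot[5] = abeacdaa$caaae
  rot[6] = beacdaa$caaaea
  rot[7] = eacdaa$caaaeab
  rot[8] = acdaa$caaaeabe
  rot[9] = cdaa$caaaeabea
  rot[10] = daa$caaaeabeac
  rot[11] = aa$caaaeabeacd
  rot[12] = a$caaaeabeacda
  rot[13] = $caaaeabeacdaa
Sorted (with $ < everything):
  sorted[0] = $caaaeabeacdaa  (last char: 'a')
  sorted[1] = a$caaaeabeacda  (last char: 'a')
  sorted[2] = aa$caaaeabeacd  (last char: 'd')
  sorted[3] = aaaeabeacdaa$c  (last char: 'c')
  sorted[4] = aaeabeacdaa$ca  (last char: 'a')
  sorted[5] = abeacdaa$caaae  (last char: 'e')
  sorted[6] = acdaa$caaaeabe  (last char: 'e')
  sorted[7] = aeabeacdaa$caa  (last char: 'a')
  sorted[8] = beacdaa$caaaea  (last char: 'a')
  sorted[9] = caaaeabeacdaa$  (last char: '$')
  sorted[10] = cdaa$caaaeabea  (last char: 'a')
  sorted[11] = daa$caaaeabeac  (last char: 'c')
  sorted[12] = eabeacdaa$caaa  (last char: 'a')
  sorted[13] = eacdaa$caaaeab  (last char: 'b')
Last column: aadcaeeaa$acab
Original string S is at sorted index 9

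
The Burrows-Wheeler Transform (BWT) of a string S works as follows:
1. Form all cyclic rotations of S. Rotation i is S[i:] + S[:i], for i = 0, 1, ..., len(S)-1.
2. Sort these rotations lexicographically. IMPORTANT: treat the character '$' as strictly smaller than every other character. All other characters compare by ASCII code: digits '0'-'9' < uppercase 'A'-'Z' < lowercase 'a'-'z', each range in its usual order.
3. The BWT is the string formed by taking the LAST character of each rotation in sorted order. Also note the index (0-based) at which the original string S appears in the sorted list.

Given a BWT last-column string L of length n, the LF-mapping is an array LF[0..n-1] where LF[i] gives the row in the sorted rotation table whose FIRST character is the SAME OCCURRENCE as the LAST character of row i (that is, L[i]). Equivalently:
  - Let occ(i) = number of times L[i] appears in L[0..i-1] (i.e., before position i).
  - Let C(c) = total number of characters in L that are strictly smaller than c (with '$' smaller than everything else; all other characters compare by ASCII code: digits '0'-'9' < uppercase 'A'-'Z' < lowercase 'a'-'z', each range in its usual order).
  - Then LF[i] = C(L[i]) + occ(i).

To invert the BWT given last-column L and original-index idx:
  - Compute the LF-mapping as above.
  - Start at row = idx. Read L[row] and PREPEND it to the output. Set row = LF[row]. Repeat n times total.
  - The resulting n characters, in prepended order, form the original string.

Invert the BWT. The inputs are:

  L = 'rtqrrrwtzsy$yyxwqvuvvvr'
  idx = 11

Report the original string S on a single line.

Answer: uxvyvwvyvytrzstqqwrrrr$

Derivation:
LF mapping: 3 9 1 4 5 6 16 10 22 8 19 0 20 21 18 17 2 12 11 13 14 15 7
Walk LF starting at row 11, prepending L[row]:
  step 1: row=11, L[11]='$', prepend. Next row=LF[11]=0
  step 2: row=0, L[0]='r', prepend. Next row=LF[0]=3
  step 3: row=3, L[3]='r', prepend. Next row=LF[3]=4
  step 4: row=4, L[4]='r', prepend. Next row=LF[4]=5
  step 5: row=5, L[5]='r', prepend. Next row=LF[5]=6
  step 6: row=6, L[6]='w', prepend. Next row=LF[6]=16
  step 7: row=16, L[16]='q', prepend. Next row=LF[16]=2
  step 8: row=2, L[2]='q', prepend. Next row=LF[2]=1
  step 9: row=1, L[1]='t', prepend. Next row=LF[1]=9
  step 10: row=9, L[9]='s', prepend. Next row=LF[9]=8
  step 11: row=8, L[8]='z', prepend. Next row=LF[8]=22
  step 12: row=22, L[22]='r', prepend. Next row=LF[22]=7
  step 13: row=7, L[7]='t', prepend. Next row=LF[7]=10
  step 14: row=10, L[10]='y', prepend. Next row=LF[10]=19
  step 15: row=19, L[19]='v', prepend. Next row=LF[19]=13
  step 16: row=13, L[13]='y', prepend. Next row=LF[13]=21
  step 17: row=21, L[21]='v', prepend. Next row=LF[21]=15
  step 18: row=15, L[15]='w', prepend. Next row=LF[15]=17
  step 19: row=17, L[17]='v', prepend. Next row=LF[17]=12
  step 20: row=12, L[12]='y', prepend. Next row=LF[12]=20
  step 21: row=20, L[20]='v', prepend. Next row=LF[20]=14
  step 22: row=14, L[14]='x', prepend. Next row=LF[14]=18
  step 23: row=18, L[18]='u', prepend. Next row=LF[18]=11
Reversed output: uxvyvwvyvytrzstqqwrrrr$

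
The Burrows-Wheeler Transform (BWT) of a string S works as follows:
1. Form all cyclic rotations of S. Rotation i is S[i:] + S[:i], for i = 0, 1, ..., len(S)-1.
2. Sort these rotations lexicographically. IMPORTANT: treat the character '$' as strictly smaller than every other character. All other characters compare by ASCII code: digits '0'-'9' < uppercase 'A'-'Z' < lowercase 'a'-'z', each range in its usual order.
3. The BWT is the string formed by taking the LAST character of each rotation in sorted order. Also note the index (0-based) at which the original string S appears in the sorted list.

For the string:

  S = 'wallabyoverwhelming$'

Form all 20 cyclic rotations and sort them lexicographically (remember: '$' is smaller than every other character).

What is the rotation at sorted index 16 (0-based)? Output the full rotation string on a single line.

All 20 rotations (rotation i = S[i:]+S[:i]):
  rot[0] = wallabyoverwhelming$
  rot[1] = allabyoverwhelming$w
  rot[2] = llabyoverwhelming$wa
  rot[3] = labyoverwhelming$wal
  rot[4] = abyoverwhelming$wall
  rot[5] = byoverwhelming$walla
  rot[6] = yoverwhelming$wallab
  rot[7] = overwhelming$wallaby
  rot[8] = verwhelming$wallabyo
  rot[9] = erwhelming$wallabyov
  rot[10] = rwhelming$wallabyove
  rot[11] = whelming$wallabyover
  rot[12] = helming$wallabyoverw
  rot[13] = elming$wallabyoverwh
  rot[14] = lming$wallabyoverwhe
  rot[15] = ming$wallabyoverwhel
  rot[16] = ing$wallabyoverwhelm
  rot[17] = ng$wallabyoverwhelmi
  rot[18] = g$wallabyoverwhelmin
  rot[19] = $wallabyoverwhelming
Sorted (with $ < everything):
  sorted[0] = $wallabyoverwhelming
  sorted[1] = abyoverwhelming$wall
  sorted[2] = allabyoverwhelming$w
  sorted[3] = byoverwhelming$walla
  sorted[4] = elming$wallabyoverwh
  sorted[5] = erwhelming$wallabyov
  sorted[6] = g$wallabyoverwhelmin
  sorted[7] = helming$wallabyoverw
  sorted[8] = ing$wallabyoverwhelm
  sorted[9] = labyoverwhelming$wal
  sorted[10] = llabyoverwhelming$wa
  sorted[11] = lming$wallabyoverwhe
  sorted[12] = ming$wallabyoverwhel
  sorted[13] = ng$wallabyoverwhelmi
  sorted[14] = overwhelming$wallaby
  sorted[15] = rwhelming$wallabyove
  sorted[16] = verwhelming$wallabyo
  sorted[17] = wallabyoverwhelming$
  sorted[18] = whelming$wallabyover
  sorted[19] = yoverwhelming$wallab
sorted[16] = verwhelming$wallabyo

Answer: verwhelming$wallabyo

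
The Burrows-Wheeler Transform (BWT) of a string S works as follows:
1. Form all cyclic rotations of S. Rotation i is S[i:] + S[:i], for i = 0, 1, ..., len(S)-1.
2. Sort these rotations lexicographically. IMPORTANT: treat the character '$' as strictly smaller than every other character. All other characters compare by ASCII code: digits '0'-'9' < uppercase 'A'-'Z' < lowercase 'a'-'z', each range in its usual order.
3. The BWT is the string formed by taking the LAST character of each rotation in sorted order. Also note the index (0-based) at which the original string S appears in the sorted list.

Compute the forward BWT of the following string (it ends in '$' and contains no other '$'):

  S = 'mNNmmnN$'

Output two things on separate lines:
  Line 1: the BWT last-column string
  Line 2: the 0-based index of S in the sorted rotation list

All 8 rotations (rotation i = S[i:]+S[:i]):
  rot[0] = mNNmmnN$
  rot[1] = NNmmnN$m
  rot[2] = NmmnN$mN
  rot[3] = mmnN$mNN
  rot[4] = mnN$mNNm
  rot[5] = nN$mNNmm
  rot[6] = N$mNNmmn
  rot[7] = $mNNmmnN
Sorted (with $ < everything):
  sorted[0] = $mNNmmnN  (last char: 'N')
  sorted[1] = N$mNNmmn  (last char: 'n')
  sorted[2] = NNmmnN$m  (last char: 'm')
  sorted[3] = NmmnN$mN  (last char: 'N')
  sorted[4] = mNNmmnN$  (last char: '$')
  sorted[5] = mmnN$mNN  (last char: 'N')
  sorted[6] = mnN$mNNm  (last char: 'm')
  sorted[7] = nN$mNNmm  (last char: 'm')
Last column: NnmN$Nmm
Original string S is at sorted index 4

Answer: NnmN$Nmm
4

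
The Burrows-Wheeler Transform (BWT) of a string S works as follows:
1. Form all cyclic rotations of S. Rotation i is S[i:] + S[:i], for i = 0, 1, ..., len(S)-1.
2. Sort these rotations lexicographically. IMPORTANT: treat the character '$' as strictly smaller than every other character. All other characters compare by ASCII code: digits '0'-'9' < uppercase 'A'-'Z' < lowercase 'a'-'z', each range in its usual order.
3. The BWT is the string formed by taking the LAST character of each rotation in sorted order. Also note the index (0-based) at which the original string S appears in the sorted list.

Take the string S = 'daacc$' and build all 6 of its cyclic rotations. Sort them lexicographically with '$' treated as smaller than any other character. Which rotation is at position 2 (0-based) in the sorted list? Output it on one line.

Answer: acc$da

Derivation:
All 6 rotations (rotation i = S[i:]+S[:i]):
  rot[0] = daacc$
  rot[1] = aacc$d
  rot[2] = acc$da
  rot[3] = cc$daa
  rot[4] = c$daac
  rot[5] = $daacc
Sorted (with $ < everything):
  sorted[0] = $daacc
  sorted[1] = aacc$d
  sorted[2] = acc$da
  sorted[3] = c$daac
  sorted[4] = cc$daa
  sorted[5] = daacc$
sorted[2] = acc$da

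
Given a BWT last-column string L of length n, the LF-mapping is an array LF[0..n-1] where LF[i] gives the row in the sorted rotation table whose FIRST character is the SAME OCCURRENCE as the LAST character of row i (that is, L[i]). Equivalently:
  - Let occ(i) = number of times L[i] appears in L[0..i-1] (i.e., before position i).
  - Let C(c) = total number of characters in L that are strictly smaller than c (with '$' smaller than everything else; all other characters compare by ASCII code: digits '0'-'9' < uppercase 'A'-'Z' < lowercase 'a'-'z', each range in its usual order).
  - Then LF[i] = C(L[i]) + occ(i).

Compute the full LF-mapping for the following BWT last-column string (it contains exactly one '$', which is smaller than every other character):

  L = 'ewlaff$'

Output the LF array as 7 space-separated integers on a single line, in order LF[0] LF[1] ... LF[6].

Answer: 2 6 5 1 3 4 0

Derivation:
Char counts: '$':1, 'a':1, 'e':1, 'f':2, 'l':1, 'w':1
C (first-col start): C('$')=0, C('a')=1, C('e')=2, C('f')=3, C('l')=5, C('w')=6
L[0]='e': occ=0, LF[0]=C('e')+0=2+0=2
L[1]='w': occ=0, LF[1]=C('w')+0=6+0=6
L[2]='l': occ=0, LF[2]=C('l')+0=5+0=5
L[3]='a': occ=0, LF[3]=C('a')+0=1+0=1
L[4]='f': occ=0, LF[4]=C('f')+0=3+0=3
L[5]='f': occ=1, LF[5]=C('f')+1=3+1=4
L[6]='$': occ=0, LF[6]=C('$')+0=0+0=0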